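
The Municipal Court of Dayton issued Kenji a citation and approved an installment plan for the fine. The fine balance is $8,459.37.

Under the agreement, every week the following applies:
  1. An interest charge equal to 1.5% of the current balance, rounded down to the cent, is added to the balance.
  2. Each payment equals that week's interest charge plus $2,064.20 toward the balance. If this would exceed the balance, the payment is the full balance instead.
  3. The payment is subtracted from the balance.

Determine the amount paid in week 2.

# | Opening | Interest | Payment | End bal
1 | $8,459.37 | $126.89 | $2,191.09 | $6,395.17
2 | $6,395.17 | $95.92 | $2,160.12 | $4,330.97

$2,160.12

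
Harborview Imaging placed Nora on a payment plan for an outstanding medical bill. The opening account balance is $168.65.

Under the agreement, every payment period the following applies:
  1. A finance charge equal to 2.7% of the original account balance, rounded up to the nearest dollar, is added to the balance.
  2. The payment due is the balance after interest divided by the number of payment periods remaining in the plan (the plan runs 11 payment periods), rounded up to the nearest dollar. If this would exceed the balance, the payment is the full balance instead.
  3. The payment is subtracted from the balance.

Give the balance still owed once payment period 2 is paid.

$145.65

Payment period 1: opening $168.65; interest $5.00 → $173.65; payment $16.00; balance $157.65
Payment period 2: opening $157.65; interest $5.00 → $162.65; payment $17.00; balance $145.65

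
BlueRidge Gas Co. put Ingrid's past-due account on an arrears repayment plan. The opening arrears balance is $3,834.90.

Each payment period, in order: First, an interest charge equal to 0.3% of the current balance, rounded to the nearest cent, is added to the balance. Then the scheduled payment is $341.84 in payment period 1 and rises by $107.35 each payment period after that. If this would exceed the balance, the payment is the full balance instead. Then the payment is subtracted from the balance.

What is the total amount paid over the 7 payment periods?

$3,883.21

Payment period 1: $3,834.90 +$11.50 interest = $3,846.40; pay $341.84 → $3,504.56
Payment period 2: $3,504.56 +$10.51 interest = $3,515.07; pay $449.19 → $3,065.88
Payment period 3: $3,065.88 +$9.20 interest = $3,075.08; pay $556.54 → $2,518.54
Payment period 4: $2,518.54 +$7.56 interest = $2,526.10; pay $663.89 → $1,862.21
Payment period 5: $1,862.21 +$5.59 interest = $1,867.80; pay $771.24 → $1,096.56
Payment period 6: $1,096.56 +$3.29 interest = $1,099.85; pay $878.59 → $221.26
Payment period 7: $221.26 +$0.66 interest = $221.92; pay $221.92 → $0.00
Total paid: $3,883.21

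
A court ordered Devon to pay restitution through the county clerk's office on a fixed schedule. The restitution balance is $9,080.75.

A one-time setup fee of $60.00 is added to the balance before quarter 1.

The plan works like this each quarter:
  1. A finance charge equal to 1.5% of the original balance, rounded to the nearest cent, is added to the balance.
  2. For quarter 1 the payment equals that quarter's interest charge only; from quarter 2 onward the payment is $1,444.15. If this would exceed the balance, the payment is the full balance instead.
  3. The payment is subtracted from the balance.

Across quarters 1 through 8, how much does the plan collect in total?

Quarter 1: opening $9,140.75; interest $136.21 → $9,276.96; payment $136.21; balance $9,140.75
Quarter 2: opening $9,140.75; interest $136.21 → $9,276.96; payment $1,444.15; balance $7,832.81
Quarter 3: opening $7,832.81; interest $136.21 → $7,969.02; payment $1,444.15; balance $6,524.87
Quarter 4: opening $6,524.87; interest $136.21 → $6,661.08; payment $1,444.15; balance $5,216.93
Quarter 5: opening $5,216.93; interest $136.21 → $5,353.14; payment $1,444.15; balance $3,908.99
Quarter 6: opening $3,908.99; interest $136.21 → $4,045.20; payment $1,444.15; balance $2,601.05
Quarter 7: opening $2,601.05; interest $136.21 → $2,737.26; payment $1,444.15; balance $1,293.11
Quarter 8: opening $1,293.11; interest $136.21 → $1,429.32; payment $1,429.32; balance $0.00
Total paid: $10,230.43

$10,230.43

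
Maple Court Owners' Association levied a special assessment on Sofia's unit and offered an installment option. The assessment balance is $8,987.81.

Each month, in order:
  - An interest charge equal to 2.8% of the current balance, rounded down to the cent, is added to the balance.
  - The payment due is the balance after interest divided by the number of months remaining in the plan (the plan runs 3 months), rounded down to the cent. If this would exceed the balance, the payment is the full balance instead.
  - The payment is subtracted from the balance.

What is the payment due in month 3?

Month 1: opening $8,987.81; interest $251.65 → $9,239.46; payment $3,079.82; balance $6,159.64
Month 2: opening $6,159.64; interest $172.46 → $6,332.10; payment $3,166.05; balance $3,166.05
Month 3: opening $3,166.05; interest $88.64 → $3,254.69; payment $3,254.69; balance $0.00

$3,254.69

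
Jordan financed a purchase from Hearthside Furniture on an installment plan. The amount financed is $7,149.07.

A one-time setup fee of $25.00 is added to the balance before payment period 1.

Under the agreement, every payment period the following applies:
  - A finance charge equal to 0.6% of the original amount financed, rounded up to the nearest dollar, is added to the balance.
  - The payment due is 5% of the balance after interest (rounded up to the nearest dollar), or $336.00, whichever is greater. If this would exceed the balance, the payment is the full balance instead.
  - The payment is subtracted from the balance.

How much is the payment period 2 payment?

$345.00

Payment period 1: $7,174.07 +$43.00 interest = $7,217.07; pay $361.00 → $6,856.07
Payment period 2: $6,856.07 +$43.00 interest = $6,899.07; pay $345.00 → $6,554.07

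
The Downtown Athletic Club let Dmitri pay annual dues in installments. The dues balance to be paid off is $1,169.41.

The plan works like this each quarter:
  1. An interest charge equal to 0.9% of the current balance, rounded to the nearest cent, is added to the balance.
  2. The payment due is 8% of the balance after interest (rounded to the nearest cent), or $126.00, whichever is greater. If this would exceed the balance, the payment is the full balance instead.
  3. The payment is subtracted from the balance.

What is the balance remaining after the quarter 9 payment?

$91.92

Quarter 1: opening $1,169.41; interest $10.52 → $1,179.93; payment $126.00; balance $1,053.93
Quarter 2: opening $1,053.93; interest $9.49 → $1,063.42; payment $126.00; balance $937.42
Quarter 3: opening $937.42; interest $8.44 → $945.86; payment $126.00; balance $819.86
Quarter 4: opening $819.86; interest $7.38 → $827.24; payment $126.00; balance $701.24
Quarter 5: opening $701.24; interest $6.31 → $707.55; payment $126.00; balance $581.55
Quarter 6: opening $581.55; interest $5.23 → $586.78; payment $126.00; balance $460.78
Quarter 7: opening $460.78; interest $4.15 → $464.93; payment $126.00; balance $338.93
Quarter 8: opening $338.93; interest $3.05 → $341.98; payment $126.00; balance $215.98
Quarter 9: opening $215.98; interest $1.94 → $217.92; payment $126.00; balance $91.92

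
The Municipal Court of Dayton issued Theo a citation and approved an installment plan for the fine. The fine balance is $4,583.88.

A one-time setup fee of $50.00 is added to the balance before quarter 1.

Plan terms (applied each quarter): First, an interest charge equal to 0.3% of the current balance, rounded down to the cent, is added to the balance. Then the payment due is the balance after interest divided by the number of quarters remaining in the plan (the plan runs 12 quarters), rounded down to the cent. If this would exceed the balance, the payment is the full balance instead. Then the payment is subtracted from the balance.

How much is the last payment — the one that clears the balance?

# | Opening | Interest | Payment | End bal
1 | $4,633.88 | $13.90 | $387.31 | $4,260.47
2 | $4,260.47 | $12.78 | $388.47 | $3,884.78
3 | $3,884.78 | $11.65 | $389.64 | $3,506.79
4 | $3,506.79 | $10.52 | $390.81 | $3,126.50
5 | $3,126.50 | $9.37 | $391.98 | $2,743.89
6 | $2,743.89 | $8.23 | $393.16 | $2,358.96
7 | $2,358.96 | $7.07 | $394.33 | $1,971.70
8 | $1,971.70 | $5.91 | $395.52 | $1,582.09
9 | $1,582.09 | $4.74 | $396.70 | $1,190.13
10 | $1,190.13 | $3.57 | $397.90 | $795.80
11 | $795.80 | $2.38 | $399.09 | $399.09
12 | $399.09 | $1.19 | $400.28 | $0.00

$400.28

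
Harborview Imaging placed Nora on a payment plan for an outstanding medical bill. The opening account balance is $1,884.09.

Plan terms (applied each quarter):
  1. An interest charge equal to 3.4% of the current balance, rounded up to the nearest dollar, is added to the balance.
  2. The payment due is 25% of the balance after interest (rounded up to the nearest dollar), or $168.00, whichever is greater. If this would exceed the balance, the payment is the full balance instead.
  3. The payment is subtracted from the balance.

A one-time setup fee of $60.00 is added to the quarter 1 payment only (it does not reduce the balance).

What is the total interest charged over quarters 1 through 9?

$250.00

Quarter 1: $1,884.09 +$65.00 interest = $1,949.09; pay $488.00 (+ $60.00 fee) → $1,461.09
Quarter 2: $1,461.09 +$50.00 interest = $1,511.09; pay $378.00 → $1,133.09
Quarter 3: $1,133.09 +$39.00 interest = $1,172.09; pay $294.00 → $878.09
Quarter 4: $878.09 +$30.00 interest = $908.09; pay $228.00 → $680.09
Quarter 5: $680.09 +$24.00 interest = $704.09; pay $177.00 → $527.09
Quarter 6: $527.09 +$18.00 interest = $545.09; pay $168.00 → $377.09
Quarter 7: $377.09 +$13.00 interest = $390.09; pay $168.00 → $222.09
Quarter 8: $222.09 +$8.00 interest = $230.09; pay $168.00 → $62.09
Quarter 9: $62.09 +$3.00 interest = $65.09; pay $65.09 → $0.00
Total interest: $65.00 + $50.00 + $39.00 + $30.00 + $24.00 + $18.00 + $13.00 + $8.00 + $3.00 = $250.00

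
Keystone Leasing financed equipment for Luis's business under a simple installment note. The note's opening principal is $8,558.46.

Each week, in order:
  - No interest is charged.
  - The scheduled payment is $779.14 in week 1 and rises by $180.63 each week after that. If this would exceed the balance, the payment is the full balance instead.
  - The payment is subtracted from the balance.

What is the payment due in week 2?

Week 1: $8,558.46 − $779.14 → $7,779.32
Week 2: $7,779.32 − $959.77 → $6,819.55

$959.77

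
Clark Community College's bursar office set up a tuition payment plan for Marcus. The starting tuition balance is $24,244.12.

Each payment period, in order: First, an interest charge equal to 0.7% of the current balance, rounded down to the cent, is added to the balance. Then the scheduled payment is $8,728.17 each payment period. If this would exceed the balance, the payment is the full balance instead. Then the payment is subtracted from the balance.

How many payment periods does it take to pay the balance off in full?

Payment period 1: $24,244.12 +$169.70 interest = $24,413.82; pay $8,728.17 → $15,685.65
Payment period 2: $15,685.65 +$109.79 interest = $15,795.44; pay $8,728.17 → $7,067.27
Payment period 3: $7,067.27 +$49.47 interest = $7,116.74; pay $7,116.74 → $0.00
Balance reaches $0.00 in payment period 3.

3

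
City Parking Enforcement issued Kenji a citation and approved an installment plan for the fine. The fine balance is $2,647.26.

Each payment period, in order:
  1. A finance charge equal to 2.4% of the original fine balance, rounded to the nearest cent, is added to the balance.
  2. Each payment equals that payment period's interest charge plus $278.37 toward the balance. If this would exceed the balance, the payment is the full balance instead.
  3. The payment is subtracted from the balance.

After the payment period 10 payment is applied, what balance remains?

Payment period 1: opening $2,647.26; interest $63.53 → $2,710.79; payment $341.90; balance $2,368.89
Payment period 2: opening $2,368.89; interest $63.53 → $2,432.42; payment $341.90; balance $2,090.52
Payment period 3: opening $2,090.52; interest $63.53 → $2,154.05; payment $341.90; balance $1,812.15
Payment period 4: opening $1,812.15; interest $63.53 → $1,875.68; payment $341.90; balance $1,533.78
Payment period 5: opening $1,533.78; interest $63.53 → $1,597.31; payment $341.90; balance $1,255.41
Payment period 6: opening $1,255.41; interest $63.53 → $1,318.94; payment $341.90; balance $977.04
Payment period 7: opening $977.04; interest $63.53 → $1,040.57; payment $341.90; balance $698.67
Payment period 8: opening $698.67; interest $63.53 → $762.20; payment $341.90; balance $420.30
Payment period 9: opening $420.30; interest $63.53 → $483.83; payment $341.90; balance $141.93
Payment period 10: opening $141.93; interest $63.53 → $205.46; payment $205.46; balance $0.00

$0.00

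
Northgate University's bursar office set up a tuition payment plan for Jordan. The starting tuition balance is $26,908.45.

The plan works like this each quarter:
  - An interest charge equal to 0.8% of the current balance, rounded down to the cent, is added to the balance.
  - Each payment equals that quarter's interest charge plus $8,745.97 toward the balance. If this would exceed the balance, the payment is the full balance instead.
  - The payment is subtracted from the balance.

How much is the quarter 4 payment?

$675.90

Quarter 1: $26,908.45 +$215.26 interest = $27,123.71; pay $8,961.23 → $18,162.48
Quarter 2: $18,162.48 +$145.29 interest = $18,307.77; pay $8,891.26 → $9,416.51
Quarter 3: $9,416.51 +$75.33 interest = $9,491.84; pay $8,821.30 → $670.54
Quarter 4: $670.54 +$5.36 interest = $675.90; pay $675.90 → $0.00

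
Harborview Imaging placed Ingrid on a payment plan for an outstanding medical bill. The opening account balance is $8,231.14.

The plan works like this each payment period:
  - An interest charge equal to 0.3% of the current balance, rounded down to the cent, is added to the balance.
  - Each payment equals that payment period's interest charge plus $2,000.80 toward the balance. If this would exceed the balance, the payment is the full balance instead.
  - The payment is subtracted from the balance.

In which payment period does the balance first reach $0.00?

Payment period 1: opening $8,231.14; interest $24.69 → $8,255.83; payment $2,025.49; balance $6,230.34
Payment period 2: opening $6,230.34; interest $18.69 → $6,249.03; payment $2,019.49; balance $4,229.54
Payment period 3: opening $4,229.54; interest $12.68 → $4,242.22; payment $2,013.48; balance $2,228.74
Payment period 4: opening $2,228.74; interest $6.68 → $2,235.42; payment $2,007.48; balance $227.94
Payment period 5: opening $227.94; interest $0.68 → $228.62; payment $228.62; balance $0.00
Balance reaches $0.00 in payment period 5.

5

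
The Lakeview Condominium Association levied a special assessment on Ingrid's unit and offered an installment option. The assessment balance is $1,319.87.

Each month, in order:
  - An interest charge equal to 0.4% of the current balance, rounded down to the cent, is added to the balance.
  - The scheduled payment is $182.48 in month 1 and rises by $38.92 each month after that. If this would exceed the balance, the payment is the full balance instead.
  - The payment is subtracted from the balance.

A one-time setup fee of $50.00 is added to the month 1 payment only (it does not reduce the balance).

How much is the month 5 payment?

$338.16

Month 1: opening $1,319.87; interest $5.27 → $1,325.14; payment $182.48 (+ $50.00 fee); balance $1,142.66
Month 2: opening $1,142.66; interest $4.57 → $1,147.23; payment $221.40; balance $925.83
Month 3: opening $925.83; interest $3.70 → $929.53; payment $260.32; balance $669.21
Month 4: opening $669.21; interest $2.67 → $671.88; payment $299.24; balance $372.64
Month 5: opening $372.64; interest $1.49 → $374.13; payment $338.16; balance $35.97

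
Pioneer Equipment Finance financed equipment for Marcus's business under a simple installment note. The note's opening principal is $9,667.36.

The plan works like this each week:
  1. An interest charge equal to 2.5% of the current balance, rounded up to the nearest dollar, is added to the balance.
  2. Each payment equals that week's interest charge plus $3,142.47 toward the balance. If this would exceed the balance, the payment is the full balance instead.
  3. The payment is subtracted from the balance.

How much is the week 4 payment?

Week 1: opening $9,667.36; interest $242.00 → $9,909.36; payment $3,384.47; balance $6,524.89
Week 2: opening $6,524.89; interest $164.00 → $6,688.89; payment $3,306.47; balance $3,382.42
Week 3: opening $3,382.42; interest $85.00 → $3,467.42; payment $3,227.47; balance $239.95
Week 4: opening $239.95; interest $6.00 → $245.95; payment $245.95; balance $0.00

$245.95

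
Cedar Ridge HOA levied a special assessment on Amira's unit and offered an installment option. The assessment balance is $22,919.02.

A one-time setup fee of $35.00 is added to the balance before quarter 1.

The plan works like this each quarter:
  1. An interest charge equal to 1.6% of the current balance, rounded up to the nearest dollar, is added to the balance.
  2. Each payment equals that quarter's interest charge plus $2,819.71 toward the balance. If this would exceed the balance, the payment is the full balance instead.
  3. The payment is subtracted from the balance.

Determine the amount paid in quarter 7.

Quarter 1: $22,954.02 +$368.00 interest = $23,322.02; pay $3,187.71 → $20,134.31
Quarter 2: $20,134.31 +$323.00 interest = $20,457.31; pay $3,142.71 → $17,314.60
Quarter 3: $17,314.60 +$278.00 interest = $17,592.60; pay $3,097.71 → $14,494.89
Quarter 4: $14,494.89 +$232.00 interest = $14,726.89; pay $3,051.71 → $11,675.18
Quarter 5: $11,675.18 +$187.00 interest = $11,862.18; pay $3,006.71 → $8,855.47
Quarter 6: $8,855.47 +$142.00 interest = $8,997.47; pay $2,961.71 → $6,035.76
Quarter 7: $6,035.76 +$97.00 interest = $6,132.76; pay $2,916.71 → $3,216.05

$2,916.71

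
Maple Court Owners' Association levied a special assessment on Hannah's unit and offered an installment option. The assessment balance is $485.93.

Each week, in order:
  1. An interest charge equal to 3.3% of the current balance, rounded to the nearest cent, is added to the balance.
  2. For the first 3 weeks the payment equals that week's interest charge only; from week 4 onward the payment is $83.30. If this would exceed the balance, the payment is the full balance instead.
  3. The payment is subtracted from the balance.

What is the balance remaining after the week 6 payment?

Week 1: opening $485.93; interest $16.04 → $501.97; payment $16.04; balance $485.93
Week 2: opening $485.93; interest $16.04 → $501.97; payment $16.04; balance $485.93
Week 3: opening $485.93; interest $16.04 → $501.97; payment $16.04; balance $485.93
Week 4: opening $485.93; interest $16.04 → $501.97; payment $83.30; balance $418.67
Week 5: opening $418.67; interest $13.82 → $432.49; payment $83.30; balance $349.19
Week 6: opening $349.19; interest $11.52 → $360.71; payment $83.30; balance $277.41

$277.41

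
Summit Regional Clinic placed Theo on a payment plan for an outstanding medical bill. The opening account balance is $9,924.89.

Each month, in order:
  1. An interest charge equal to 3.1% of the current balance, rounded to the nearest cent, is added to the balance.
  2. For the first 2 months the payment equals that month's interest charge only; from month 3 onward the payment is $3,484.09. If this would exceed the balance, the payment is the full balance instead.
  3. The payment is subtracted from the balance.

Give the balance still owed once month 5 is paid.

Month 1: opening $9,924.89; interest $307.67 → $10,232.56; payment $307.67; balance $9,924.89
Month 2: opening $9,924.89; interest $307.67 → $10,232.56; payment $307.67; balance $9,924.89
Month 3: opening $9,924.89; interest $307.67 → $10,232.56; payment $3,484.09; balance $6,748.47
Month 4: opening $6,748.47; interest $209.20 → $6,957.67; payment $3,484.09; balance $3,473.58
Month 5: opening $3,473.58; interest $107.68 → $3,581.26; payment $3,484.09; balance $97.17

$97.17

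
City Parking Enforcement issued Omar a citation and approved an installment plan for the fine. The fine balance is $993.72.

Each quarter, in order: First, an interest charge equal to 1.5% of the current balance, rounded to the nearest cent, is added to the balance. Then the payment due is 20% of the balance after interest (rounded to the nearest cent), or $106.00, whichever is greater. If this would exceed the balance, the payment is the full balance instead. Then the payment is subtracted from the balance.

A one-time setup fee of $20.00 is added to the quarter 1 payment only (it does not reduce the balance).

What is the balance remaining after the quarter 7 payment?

$128.94

Quarter 1: $993.72 +$14.91 interest = $1,008.63; pay $201.73 (+ $20.00 fee) → $806.90
Quarter 2: $806.90 +$12.10 interest = $819.00; pay $163.80 → $655.20
Quarter 3: $655.20 +$9.83 interest = $665.03; pay $133.01 → $532.02
Quarter 4: $532.02 +$7.98 interest = $540.00; pay $108.00 → $432.00
Quarter 5: $432.00 +$6.48 interest = $438.48; pay $106.00 → $332.48
Quarter 6: $332.48 +$4.99 interest = $337.47; pay $106.00 → $231.47
Quarter 7: $231.47 +$3.47 interest = $234.94; pay $106.00 → $128.94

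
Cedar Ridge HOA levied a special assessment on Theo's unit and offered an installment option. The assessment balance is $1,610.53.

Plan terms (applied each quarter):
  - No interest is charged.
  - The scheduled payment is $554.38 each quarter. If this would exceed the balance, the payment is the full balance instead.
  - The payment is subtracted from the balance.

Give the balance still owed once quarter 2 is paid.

$501.77

# | Opening | Payment | End bal
1 | $1,610.53 | $554.38 | $1,056.15
2 | $1,056.15 | $554.38 | $501.77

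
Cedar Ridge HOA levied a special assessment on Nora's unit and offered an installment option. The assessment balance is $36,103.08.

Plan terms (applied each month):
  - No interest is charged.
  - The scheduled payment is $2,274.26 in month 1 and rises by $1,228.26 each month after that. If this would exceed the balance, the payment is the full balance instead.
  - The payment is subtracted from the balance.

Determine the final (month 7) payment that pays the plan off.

$4,033.62

Month 1: opening $36,103.08; payment $2,274.26; balance $33,828.82
Month 2: opening $33,828.82; payment $3,502.52; balance $30,326.30
Month 3: opening $30,326.30; payment $4,730.78; balance $25,595.52
Month 4: opening $25,595.52; payment $5,959.04; balance $19,636.48
Month 5: opening $19,636.48; payment $7,187.30; balance $12,449.18
Month 6: opening $12,449.18; payment $8,415.56; balance $4,033.62
Month 7: opening $4,033.62; payment $4,033.62; balance $0.00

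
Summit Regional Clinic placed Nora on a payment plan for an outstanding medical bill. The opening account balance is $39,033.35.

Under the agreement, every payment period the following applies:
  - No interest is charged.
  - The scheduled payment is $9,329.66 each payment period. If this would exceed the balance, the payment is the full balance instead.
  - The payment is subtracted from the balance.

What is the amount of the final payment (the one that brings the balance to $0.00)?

Payment period 1: opening $39,033.35; payment $9,329.66; balance $29,703.69
Payment period 2: opening $29,703.69; payment $9,329.66; balance $20,374.03
Payment period 3: opening $20,374.03; payment $9,329.66; balance $11,044.37
Payment period 4: opening $11,044.37; payment $9,329.66; balance $1,714.71
Payment period 5: opening $1,714.71; payment $1,714.71; balance $0.00

$1,714.71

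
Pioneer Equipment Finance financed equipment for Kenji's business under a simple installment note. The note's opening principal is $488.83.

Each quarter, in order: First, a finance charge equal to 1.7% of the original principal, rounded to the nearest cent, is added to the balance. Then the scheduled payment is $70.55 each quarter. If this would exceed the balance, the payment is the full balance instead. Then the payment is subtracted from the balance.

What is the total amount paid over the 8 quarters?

$555.31

Quarter 1: opening $488.83; interest $8.31 → $497.14; payment $70.55; balance $426.59
Quarter 2: opening $426.59; interest $8.31 → $434.90; payment $70.55; balance $364.35
Quarter 3: opening $364.35; interest $8.31 → $372.66; payment $70.55; balance $302.11
Quarter 4: opening $302.11; interest $8.31 → $310.42; payment $70.55; balance $239.87
Quarter 5: opening $239.87; interest $8.31 → $248.18; payment $70.55; balance $177.63
Quarter 6: opening $177.63; interest $8.31 → $185.94; payment $70.55; balance $115.39
Quarter 7: opening $115.39; interest $8.31 → $123.70; payment $70.55; balance $53.15
Quarter 8: opening $53.15; interest $8.31 → $61.46; payment $61.46; balance $0.00
Total paid: $555.31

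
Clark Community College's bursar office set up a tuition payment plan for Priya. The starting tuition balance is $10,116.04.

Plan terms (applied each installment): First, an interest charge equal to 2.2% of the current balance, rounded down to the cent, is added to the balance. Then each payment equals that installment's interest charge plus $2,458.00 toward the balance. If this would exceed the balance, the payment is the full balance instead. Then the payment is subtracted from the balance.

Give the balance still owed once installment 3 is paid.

$2,742.04

# | Opening | Interest | Payment | End bal
1 | $10,116.04 | $222.55 | $2,680.55 | $7,658.04
2 | $7,658.04 | $168.47 | $2,626.47 | $5,200.04
3 | $5,200.04 | $114.40 | $2,572.40 | $2,742.04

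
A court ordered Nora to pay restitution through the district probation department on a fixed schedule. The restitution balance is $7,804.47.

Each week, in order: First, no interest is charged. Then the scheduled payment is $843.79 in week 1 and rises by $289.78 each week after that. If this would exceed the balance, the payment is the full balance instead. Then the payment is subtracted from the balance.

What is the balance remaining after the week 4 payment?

$2,690.63

Week 1: $7,804.47 − $843.79 → $6,960.68
Week 2: $6,960.68 − $1,133.57 → $5,827.11
Week 3: $5,827.11 − $1,423.35 → $4,403.76
Week 4: $4,403.76 − $1,713.13 → $2,690.63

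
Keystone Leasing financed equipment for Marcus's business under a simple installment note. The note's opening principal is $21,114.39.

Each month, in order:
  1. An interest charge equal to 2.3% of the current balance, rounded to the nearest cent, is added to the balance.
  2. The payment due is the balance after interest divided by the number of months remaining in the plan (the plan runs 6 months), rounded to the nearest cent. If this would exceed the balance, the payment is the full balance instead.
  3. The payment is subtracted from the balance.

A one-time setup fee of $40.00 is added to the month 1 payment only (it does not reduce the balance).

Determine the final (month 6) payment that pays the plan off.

Month 1: $21,114.39 +$485.63 interest = $21,600.02; pay $3,600.00 (+ $40.00 fee) → $18,000.02
Month 2: $18,000.02 +$414.00 interest = $18,414.02; pay $3,682.80 → $14,731.22
Month 3: $14,731.22 +$338.82 interest = $15,070.04; pay $3,767.51 → $11,302.53
Month 4: $11,302.53 +$259.96 interest = $11,562.49; pay $3,854.16 → $7,708.33
Month 5: $7,708.33 +$177.29 interest = $7,885.62; pay $3,942.81 → $3,942.81
Month 6: $3,942.81 +$90.68 interest = $4,033.49; pay $4,033.49 → $0.00

$4,033.49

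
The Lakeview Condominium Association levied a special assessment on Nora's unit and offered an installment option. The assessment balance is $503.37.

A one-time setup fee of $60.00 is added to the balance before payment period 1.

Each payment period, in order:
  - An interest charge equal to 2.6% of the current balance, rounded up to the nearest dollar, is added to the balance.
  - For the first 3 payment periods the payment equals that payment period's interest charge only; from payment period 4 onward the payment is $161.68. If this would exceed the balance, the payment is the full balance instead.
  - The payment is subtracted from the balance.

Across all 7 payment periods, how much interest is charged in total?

$81.00

Payment period 1: $563.37 +$15.00 interest = $578.37; pay $15.00 → $563.37
Payment period 2: $563.37 +$15.00 interest = $578.37; pay $15.00 → $563.37
Payment period 3: $563.37 +$15.00 interest = $578.37; pay $15.00 → $563.37
Payment period 4: $563.37 +$15.00 interest = $578.37; pay $161.68 → $416.69
Payment period 5: $416.69 +$11.00 interest = $427.69; pay $161.68 → $266.01
Payment period 6: $266.01 +$7.00 interest = $273.01; pay $161.68 → $111.33
Payment period 7: $111.33 +$3.00 interest = $114.33; pay $114.33 → $0.00
Total interest: $15.00 + $15.00 + $15.00 + $15.00 + $11.00 + $7.00 + $3.00 = $81.00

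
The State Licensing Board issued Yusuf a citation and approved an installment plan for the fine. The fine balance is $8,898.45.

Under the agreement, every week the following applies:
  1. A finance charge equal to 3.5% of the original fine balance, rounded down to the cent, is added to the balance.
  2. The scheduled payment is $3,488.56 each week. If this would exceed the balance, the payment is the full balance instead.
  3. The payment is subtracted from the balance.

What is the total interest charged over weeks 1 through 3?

$934.32

# | Opening | Interest | Payment | End bal
1 | $8,898.45 | $311.44 | $3,488.56 | $5,721.33
2 | $5,721.33 | $311.44 | $3,488.56 | $2,544.21
3 | $2,544.21 | $311.44 | $2,855.65 | $0.00
Total interest: $311.44 + $311.44 + $311.44 = $934.32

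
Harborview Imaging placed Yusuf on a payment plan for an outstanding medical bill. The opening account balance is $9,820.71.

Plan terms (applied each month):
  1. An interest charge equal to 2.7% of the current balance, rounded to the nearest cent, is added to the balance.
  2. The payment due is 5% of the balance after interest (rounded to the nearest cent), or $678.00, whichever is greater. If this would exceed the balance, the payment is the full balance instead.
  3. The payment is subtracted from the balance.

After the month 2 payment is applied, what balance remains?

$8,983.88

Month 1: $9,820.71 +$265.16 interest = $10,085.87; pay $678.00 → $9,407.87
Month 2: $9,407.87 +$254.01 interest = $9,661.88; pay $678.00 → $8,983.88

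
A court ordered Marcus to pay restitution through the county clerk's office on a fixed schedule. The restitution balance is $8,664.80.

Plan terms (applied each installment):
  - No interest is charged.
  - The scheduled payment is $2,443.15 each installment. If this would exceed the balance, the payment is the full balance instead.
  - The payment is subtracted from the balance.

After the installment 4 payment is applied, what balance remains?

$0.00

Installment 1: $8,664.80 − $2,443.15 → $6,221.65
Installment 2: $6,221.65 − $2,443.15 → $3,778.50
Installment 3: $3,778.50 − $2,443.15 → $1,335.35
Installment 4: $1,335.35 − $1,335.35 → $0.00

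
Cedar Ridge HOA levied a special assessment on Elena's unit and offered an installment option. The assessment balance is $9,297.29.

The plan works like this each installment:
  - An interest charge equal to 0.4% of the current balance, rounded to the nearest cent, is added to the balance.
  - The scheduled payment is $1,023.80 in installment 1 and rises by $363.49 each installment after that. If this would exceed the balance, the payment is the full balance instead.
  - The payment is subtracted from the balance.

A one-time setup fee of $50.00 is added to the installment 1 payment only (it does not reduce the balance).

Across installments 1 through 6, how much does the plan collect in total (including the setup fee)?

$9,481.74

Installment 1: $9,297.29 +$37.19 interest = $9,334.48; pay $1,023.80 (+ $50.00 fee) → $8,310.68
Installment 2: $8,310.68 +$33.24 interest = $8,343.92; pay $1,387.29 → $6,956.63
Installment 3: $6,956.63 +$27.83 interest = $6,984.46; pay $1,750.78 → $5,233.68
Installment 4: $5,233.68 +$20.93 interest = $5,254.61; pay $2,114.27 → $3,140.34
Installment 5: $3,140.34 +$12.56 interest = $3,152.90; pay $2,477.76 → $675.14
Installment 6: $675.14 +$2.70 interest = $677.84; pay $677.84 → $0.00
Total paid: $9,481.74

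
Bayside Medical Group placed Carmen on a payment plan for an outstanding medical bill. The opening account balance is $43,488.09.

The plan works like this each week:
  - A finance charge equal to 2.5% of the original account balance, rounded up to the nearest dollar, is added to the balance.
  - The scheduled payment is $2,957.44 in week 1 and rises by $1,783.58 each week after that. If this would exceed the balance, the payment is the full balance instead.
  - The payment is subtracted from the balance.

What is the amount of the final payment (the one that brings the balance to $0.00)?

# | Opening | Interest | Payment | End bal
1 | $43,488.09 | $1,088.00 | $2,957.44 | $41,618.65
2 | $41,618.65 | $1,088.00 | $4,741.02 | $37,965.63
3 | $37,965.63 | $1,088.00 | $6,524.60 | $32,529.03
4 | $32,529.03 | $1,088.00 | $8,308.18 | $25,308.85
5 | $25,308.85 | $1,088.00 | $10,091.76 | $16,305.09
6 | $16,305.09 | $1,088.00 | $11,875.34 | $5,517.75
7 | $5,517.75 | $1,088.00 | $6,605.75 | $0.00

$6,605.75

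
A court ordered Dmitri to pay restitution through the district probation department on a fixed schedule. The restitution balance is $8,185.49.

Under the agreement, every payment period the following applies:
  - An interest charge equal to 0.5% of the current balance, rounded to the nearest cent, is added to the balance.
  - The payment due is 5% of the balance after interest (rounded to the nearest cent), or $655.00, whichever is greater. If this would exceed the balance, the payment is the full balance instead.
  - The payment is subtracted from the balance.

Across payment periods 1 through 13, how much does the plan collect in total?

$8,473.61

Payment period 1: $8,185.49 +$40.93 interest = $8,226.42; pay $655.00 → $7,571.42
Payment period 2: $7,571.42 +$37.86 interest = $7,609.28; pay $655.00 → $6,954.28
Payment period 3: $6,954.28 +$34.77 interest = $6,989.05; pay $655.00 → $6,334.05
Payment period 4: $6,334.05 +$31.67 interest = $6,365.72; pay $655.00 → $5,710.72
Payment period 5: $5,710.72 +$28.55 interest = $5,739.27; pay $655.00 → $5,084.27
Payment period 6: $5,084.27 +$25.42 interest = $5,109.69; pay $655.00 → $4,454.69
Payment period 7: $4,454.69 +$22.27 interest = $4,476.96; pay $655.00 → $3,821.96
Payment period 8: $3,821.96 +$19.11 interest = $3,841.07; pay $655.00 → $3,186.07
Payment period 9: $3,186.07 +$15.93 interest = $3,202.00; pay $655.00 → $2,547.00
Payment period 10: $2,547.00 +$12.74 interest = $2,559.74; pay $655.00 → $1,904.74
Payment period 11: $1,904.74 +$9.52 interest = $1,914.26; pay $655.00 → $1,259.26
Payment period 12: $1,259.26 +$6.30 interest = $1,265.56; pay $655.00 → $610.56
Payment period 13: $610.56 +$3.05 interest = $613.61; pay $613.61 → $0.00
Total paid: $8,473.61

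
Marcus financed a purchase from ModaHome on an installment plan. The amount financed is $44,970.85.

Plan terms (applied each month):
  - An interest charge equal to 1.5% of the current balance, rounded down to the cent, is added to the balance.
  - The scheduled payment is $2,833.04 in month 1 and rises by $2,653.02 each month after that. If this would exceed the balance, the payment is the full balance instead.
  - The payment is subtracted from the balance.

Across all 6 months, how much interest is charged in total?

$2,746.95

# | Opening | Interest | Payment | End bal
1 | $44,970.85 | $674.56 | $2,833.04 | $42,812.37
2 | $42,812.37 | $642.18 | $5,486.06 | $37,968.49
3 | $37,968.49 | $569.52 | $8,139.08 | $30,398.93
4 | $30,398.93 | $455.98 | $10,792.10 | $20,062.81
5 | $20,062.81 | $300.94 | $13,445.12 | $6,918.63
6 | $6,918.63 | $103.77 | $7,022.40 | $0.00
Total interest: $674.56 + $642.18 + $569.52 + $455.98 + $300.94 + $103.77 = $2,746.95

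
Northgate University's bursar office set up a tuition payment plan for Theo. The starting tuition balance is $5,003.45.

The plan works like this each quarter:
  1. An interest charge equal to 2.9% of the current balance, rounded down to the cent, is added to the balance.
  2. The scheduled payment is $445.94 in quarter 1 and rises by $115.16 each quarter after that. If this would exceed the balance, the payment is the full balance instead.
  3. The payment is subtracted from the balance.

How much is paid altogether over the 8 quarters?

$5,711.27

Quarter 1: opening $5,003.45; interest $145.10 → $5,148.55; payment $445.94; balance $4,702.61
Quarter 2: opening $4,702.61; interest $136.37 → $4,838.98; payment $561.10; balance $4,277.88
Quarter 3: opening $4,277.88; interest $124.05 → $4,401.93; payment $676.26; balance $3,725.67
Quarter 4: opening $3,725.67; interest $108.04 → $3,833.71; payment $791.42; balance $3,042.29
Quarter 5: opening $3,042.29; interest $88.22 → $3,130.51; payment $906.58; balance $2,223.93
Quarter 6: opening $2,223.93; interest $64.49 → $2,288.42; payment $1,021.74; balance $1,266.68
Quarter 7: opening $1,266.68; interest $36.73 → $1,303.41; payment $1,136.90; balance $166.51
Quarter 8: opening $166.51; interest $4.82 → $171.33; payment $171.33; balance $0.00
Total paid: $5,711.27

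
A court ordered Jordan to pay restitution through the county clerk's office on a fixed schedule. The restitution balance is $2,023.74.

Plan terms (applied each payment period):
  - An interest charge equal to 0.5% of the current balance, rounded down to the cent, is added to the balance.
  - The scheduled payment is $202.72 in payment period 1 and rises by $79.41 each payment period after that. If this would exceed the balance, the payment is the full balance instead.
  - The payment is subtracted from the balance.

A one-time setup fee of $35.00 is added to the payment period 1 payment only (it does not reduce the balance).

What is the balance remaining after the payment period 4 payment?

$769.47

Payment period 1: opening $2,023.74; interest $10.11 → $2,033.85; payment $202.72 (+ $35.00 fee); balance $1,831.13
Payment period 2: opening $1,831.13; interest $9.15 → $1,840.28; payment $282.13; balance $1,558.15
Payment period 3: opening $1,558.15; interest $7.79 → $1,565.94; payment $361.54; balance $1,204.40
Payment period 4: opening $1,204.40; interest $6.02 → $1,210.42; payment $440.95; balance $769.47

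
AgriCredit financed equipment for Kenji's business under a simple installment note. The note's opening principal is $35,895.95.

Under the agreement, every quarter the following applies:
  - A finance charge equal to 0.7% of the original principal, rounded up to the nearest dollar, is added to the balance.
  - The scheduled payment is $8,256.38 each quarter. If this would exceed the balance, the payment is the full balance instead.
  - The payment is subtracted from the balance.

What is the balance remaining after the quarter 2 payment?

$19,887.19

Quarter 1: $35,895.95 +$252.00 interest = $36,147.95; pay $8,256.38 → $27,891.57
Quarter 2: $27,891.57 +$252.00 interest = $28,143.57; pay $8,256.38 → $19,887.19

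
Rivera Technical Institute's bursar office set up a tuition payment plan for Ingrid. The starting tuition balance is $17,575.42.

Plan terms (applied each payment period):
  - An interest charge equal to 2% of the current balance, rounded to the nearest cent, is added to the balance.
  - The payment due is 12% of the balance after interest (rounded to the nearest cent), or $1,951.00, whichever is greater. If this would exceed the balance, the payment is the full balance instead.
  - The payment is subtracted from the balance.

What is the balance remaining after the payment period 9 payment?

# | Opening | Interest | Payment | End bal
1 | $17,575.42 | $351.51 | $2,151.23 | $15,775.70
2 | $15,775.70 | $315.51 | $1,951.00 | $14,140.21
3 | $14,140.21 | $282.80 | $1,951.00 | $12,472.01
4 | $12,472.01 | $249.44 | $1,951.00 | $10,770.45
5 | $10,770.45 | $215.41 | $1,951.00 | $9,034.86
6 | $9,034.86 | $180.70 | $1,951.00 | $7,264.56
7 | $7,264.56 | $145.29 | $1,951.00 | $5,458.85
8 | $5,458.85 | $109.18 | $1,951.00 | $3,617.03
9 | $3,617.03 | $72.34 | $1,951.00 | $1,738.37

$1,738.37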